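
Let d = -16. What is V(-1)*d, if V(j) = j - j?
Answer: 0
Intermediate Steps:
V(j) = 0
V(-1)*d = 0*(-16) = 0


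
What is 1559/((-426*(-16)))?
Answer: 1559/6816 ≈ 0.22873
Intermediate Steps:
1559/((-426*(-16))) = 1559/6816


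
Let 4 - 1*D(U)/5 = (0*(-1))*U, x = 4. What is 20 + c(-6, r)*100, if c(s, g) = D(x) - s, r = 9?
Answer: 2620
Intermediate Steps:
D(U) = 20 (D(U) = 20 - 5*0*(-1)*U = 20 - 0*U = 20 - 5*0 = 20 + 0 = 20)
c(s, g) = 20 - s
20 + c(-6, r)*100 = 20 + (20 - 1*(-6))*100 = 20 + (20 + 6)*100 = 20 + 26*100 = 20 + 2600 = 2620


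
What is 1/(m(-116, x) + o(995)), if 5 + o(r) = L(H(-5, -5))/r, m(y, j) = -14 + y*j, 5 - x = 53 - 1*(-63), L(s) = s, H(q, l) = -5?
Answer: 199/2558542 ≈ 7.7779e-5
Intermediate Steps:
x = -111 (x = 5 - (53 - 1*(-63)) = 5 - (53 + 63) = 5 - 1*116 = 5 - 116 = -111)
m(y, j) = -14 + j*y
o(r) = -5 - 5/r
1/(m(-116, x) + o(995)) = 1/((-14 - 111*(-116)) + (-5 - 5/995)) = 1/((-14 + 12876) + (-5 - 5*1/995)) = 1/(12862 + (-5 - 1/199)) = 1/(12862 - 996/199) = 1/(2558542/199) = 199/2558542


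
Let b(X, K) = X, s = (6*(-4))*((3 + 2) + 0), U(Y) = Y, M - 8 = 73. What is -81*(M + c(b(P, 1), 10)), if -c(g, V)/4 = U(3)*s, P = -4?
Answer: -123201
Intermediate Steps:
M = 81 (M = 8 + 73 = 81)
s = -120 (s = -24*(5 + 0) = -24*5 = -120)
c(g, V) = 1440 (c(g, V) = -12*(-120) = -4*(-360) = 1440)
-81*(M + c(b(P, 1), 10)) = -81*(81 + 1440) = -81*1521 = -123201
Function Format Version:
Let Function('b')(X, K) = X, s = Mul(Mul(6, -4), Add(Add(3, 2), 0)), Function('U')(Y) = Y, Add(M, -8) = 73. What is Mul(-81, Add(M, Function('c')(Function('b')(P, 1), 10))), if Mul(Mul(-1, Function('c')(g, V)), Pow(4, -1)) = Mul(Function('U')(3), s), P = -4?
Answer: -123201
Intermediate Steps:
M = 81 (M = Add(8, 73) = 81)
s = -120 (s = Mul(-24, Add(5, 0)) = Mul(-24, 5) = -120)
Function('c')(g, V) = 1440 (Function('c')(g, V) = Mul(-4, Mul(3, -120)) = Mul(-4, -360) = 1440)
Mul(-81, Add(M, Function('c')(Function('b')(P, 1), 10))) = Mul(-81, Add(81, 1440)) = Mul(-81, 1521) = -123201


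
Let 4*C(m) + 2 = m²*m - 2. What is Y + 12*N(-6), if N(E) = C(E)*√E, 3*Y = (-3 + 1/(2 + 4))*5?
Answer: -85/18 - 660*I*√6 ≈ -4.7222 - 1616.7*I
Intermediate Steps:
C(m) = -1 + m³/4 (C(m) = -½ + (m²*m - 2)/4 = -½ + (m³ - 2)/4 = -½ + (-2 + m³)/4 = -½ + (-½ + m³/4) = -1 + m³/4)
Y = -85/18 (Y = ((-3 + 1/(2 + 4))*5)/3 = ((-3 + 1/6)*5)/3 = ((-3 + ⅙)*5)/3 = (-17/6*5)/3 = (⅓)*(-85/6) = -85/18 ≈ -4.7222)
N(E) = √E*(-1 + E³/4) (N(E) = (-1 + E³/4)*√E = √E*(-1 + E³/4))
Y + 12*N(-6) = -85/18 + 12*(√(-6)*(-4 + (-6)³)/4) = -85/18 + 12*((I*√6)*(-4 - 216)/4) = -85/18 + 12*((¼)*(I*√6)*(-220)) = -85/18 + 12*(-55*I*√6) = -85/18 - 660*I*√6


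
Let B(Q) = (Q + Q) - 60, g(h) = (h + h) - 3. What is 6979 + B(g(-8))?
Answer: 6881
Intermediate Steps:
g(h) = -3 + 2*h (g(h) = 2*h - 3 = -3 + 2*h)
B(Q) = -60 + 2*Q (B(Q) = 2*Q - 60 = -60 + 2*Q)
6979 + B(g(-8)) = 6979 + (-60 + 2*(-3 + 2*(-8))) = 6979 + (-60 + 2*(-3 - 16)) = 6979 + (-60 + 2*(-19)) = 6979 + (-60 - 38) = 6979 - 98 = 6881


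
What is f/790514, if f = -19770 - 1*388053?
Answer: -407823/790514 ≈ -0.51590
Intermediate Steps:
f = -407823 (f = -19770 - 388053 = -407823)
f/790514 = -407823/790514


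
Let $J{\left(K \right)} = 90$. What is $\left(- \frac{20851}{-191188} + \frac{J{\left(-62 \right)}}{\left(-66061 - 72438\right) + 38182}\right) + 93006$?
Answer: $\frac{594600654790141}{6393135532} \approx 93006.0$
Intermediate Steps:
$\left(- \frac{20851}{-191188} + \frac{J{\left(-62 \right)}}{\left(-66061 - 72438\right) + 38182}\right) + 93006 = \left(- \frac{20851}{-191188} + \frac{90}{\left(-66061 - 72438\right) + 38182}\right) + 93006 = \left(\left(-20851\right) \left(- \frac{1}{191188}\right) + \frac{90}{-138499 + 38182}\right) + 93006 = \left(\frac{20851}{191188} + \frac{90}{-100317}\right) + 93006 = \left(\frac{20851}{191188} + 90 \left(- \frac{1}{100317}\right)\right) + 93006 = \left(\frac{20851}{191188} - \frac{30}{33439}\right) + 93006 = \frac{691500949}{6393135532} + 93006 = \frac{594600654790141}{6393135532}$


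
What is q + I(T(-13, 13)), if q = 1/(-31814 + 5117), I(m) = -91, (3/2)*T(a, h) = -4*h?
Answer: -2429428/26697 ≈ -91.000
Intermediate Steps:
T(a, h) = -8*h/3 (T(a, h) = 2*(-4*h)/3 = -8*h/3)
q = -1/26697 (q = 1/(-26697) = -1/26697 ≈ -3.7457e-5)
q + I(T(-13, 13)) = -1/26697 - 91 = -2429428/26697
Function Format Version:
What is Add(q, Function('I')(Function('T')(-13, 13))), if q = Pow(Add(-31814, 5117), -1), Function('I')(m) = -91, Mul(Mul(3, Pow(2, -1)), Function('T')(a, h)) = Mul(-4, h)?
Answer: Rational(-2429428, 26697) ≈ -91.000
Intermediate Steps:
Function('T')(a, h) = Mul(Rational(-8, 3), h) (Function('T')(a, h) = Mul(Rational(2, 3), Mul(-4, h)) = Mul(Rational(-8, 3), h))
q = Rational(-1, 26697) (q = Pow(-26697, -1) = Rational(-1, 26697) ≈ -3.7457e-5)
Add(q, Function('I')(Function('T')(-13, 13))) = Add(Rational(-1, 26697), -91) = Rational(-2429428, 26697)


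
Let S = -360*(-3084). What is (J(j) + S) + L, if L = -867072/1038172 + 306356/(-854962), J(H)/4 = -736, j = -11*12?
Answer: 6466001468455374/5839457957 ≈ 1.1073e+6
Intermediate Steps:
j = -132
S = 1110240
J(H) = -2944 (J(H) = 4*(-736) = -2944)
L = -6969498898/5839457957 (L = -867072*1/1038172 + 306356*(-1/854962) = -216768/259543 - 8062/22499 = -6969498898/5839457957 ≈ -1.1935)
(J(j) + S) + L = (-2944 + 1110240) - 6969498898/5839457957 = 1107296 - 6969498898/5839457957 = 6466001468455374/5839457957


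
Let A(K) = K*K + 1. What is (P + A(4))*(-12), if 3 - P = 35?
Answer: 180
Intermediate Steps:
A(K) = 1 + K² (A(K) = K² + 1 = 1 + K²)
P = -32 (P = 3 - 1*35 = 3 - 35 = -32)
(P + A(4))*(-12) = (-32 + (1 + 4²))*(-12) = (-32 + (1 + 16))*(-12) = (-32 + 17)*(-12) = -15*(-12) = 180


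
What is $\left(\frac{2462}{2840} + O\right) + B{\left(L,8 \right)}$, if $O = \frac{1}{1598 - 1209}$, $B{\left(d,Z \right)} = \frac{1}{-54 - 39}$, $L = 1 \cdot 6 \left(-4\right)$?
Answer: $\frac{44113567}{51371340} \approx 0.85872$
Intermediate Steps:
$L = -24$ ($L = 6 \left(-4\right) = -24$)
$B{\left(d,Z \right)} = - \frac{1}{93}$ ($B{\left(d,Z \right)} = \frac{1}{-93} = - \frac{1}{93}$)
$O = \frac{1}{389} \approx 0.0025707$
$\left(\frac{2462}{2840} + O\right) + B{\left(L,8 \right)} = \left(\frac{2462}{2840} + \frac{1}{389}\right) - \frac{1}{93} = \left(2462 \cdot \frac{1}{2840} + \frac{1}{389}\right) - \frac{1}{93} = \left(\frac{1231}{1420} + \frac{1}{389}\right) - \frac{1}{93} = \frac{480279}{552380} - \frac{1}{93} = \frac{44113567}{51371340}$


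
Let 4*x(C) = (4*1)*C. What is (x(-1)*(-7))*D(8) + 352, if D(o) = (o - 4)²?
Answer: 464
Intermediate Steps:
x(C) = C (x(C) = ((4*1)*C)/4 = (4*C)/4 = C)
D(o) = (-4 + o)²
(x(-1)*(-7))*D(8) + 352 = (-1*(-7))*(-4 + 8)² + 352 = 7*4² + 352 = 7*16 + 352 = 112 + 352 = 464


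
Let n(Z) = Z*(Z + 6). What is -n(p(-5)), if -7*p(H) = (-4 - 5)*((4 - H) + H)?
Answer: -2808/49 ≈ -57.306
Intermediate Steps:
p(H) = 36/7 (p(H) = -(-4 - 5)*((4 - H) + H)/7 = -(-9)*4/7 = -⅐*(-36) = 36/7)
n(Z) = Z*(6 + Z)
-n(p(-5)) = -36*(6 + 36/7)/7 = -36*78/(7*7) = -1*2808/49 = -2808/49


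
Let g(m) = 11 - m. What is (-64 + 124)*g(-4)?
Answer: 900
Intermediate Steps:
(-64 + 124)*g(-4) = (-64 + 124)*(11 - 1*(-4)) = 60*(11 + 4) = 60*15 = 900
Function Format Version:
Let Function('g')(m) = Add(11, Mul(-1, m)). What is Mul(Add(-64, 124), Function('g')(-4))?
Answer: 900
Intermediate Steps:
Mul(Add(-64, 124), Function('g')(-4)) = Mul(Add(-64, 124), Add(11, Mul(-1, -4))) = Mul(60, Add(11, 4)) = Mul(60, 15) = 900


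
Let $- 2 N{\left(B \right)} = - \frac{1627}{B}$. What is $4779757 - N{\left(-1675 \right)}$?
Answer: $\frac{16012187577}{3350} \approx 4.7798 \cdot 10^{6}$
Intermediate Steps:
$N{\left(B \right)} = \frac{1627}{2 B}$ ($N{\left(B \right)} = - \frac{\left(-1627\right) \frac{1}{B}}{2} = \frac{1627}{2 B}$)
$4779757 - N{\left(-1675 \right)} = 4779757 - \frac{1627}{2 \left(-1675\right)} = 4779757 - \frac{1627}{2} \left(- \frac{1}{1675}\right) = 4779757 - - \frac{1627}{3350} = 4779757 + \frac{1627}{3350} = \frac{16012187577}{3350}$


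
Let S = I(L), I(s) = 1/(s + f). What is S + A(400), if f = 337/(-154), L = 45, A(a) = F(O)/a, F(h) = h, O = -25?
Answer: -4129/105488 ≈ -0.039142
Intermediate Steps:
A(a) = -25/a
f = -337/154 (f = 337*(-1/154) = -337/154 ≈ -2.1883)
I(s) = 1/(-337/154 + s) (I(s) = 1/(s - 337/154) = 1/(-337/154 + s))
S = 154/6593 (S = 154/(-337 + 154*45) = 154/(-337 + 6930) = 154/6593 ≈ 0.023358)
S + A(400) = 154/6593 - 25/400 = 154/6593 - 25*1/400 = 154/6593 - 1/16 = -4129/105488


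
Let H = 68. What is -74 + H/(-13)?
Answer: -1030/13 ≈ -79.231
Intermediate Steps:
-74 + H/(-13) = -74 + 68/(-13) = -74 - 1/13*68 = -74 - 68/13 = -1030/13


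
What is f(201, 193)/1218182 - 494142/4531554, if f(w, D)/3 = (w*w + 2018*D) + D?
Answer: 437056183931/460021459569 ≈ 0.95008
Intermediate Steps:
f(w, D) = 3*w² + 6057*D (f(w, D) = 3*((w*w + 2018*D) + D) = 3*((w² + 2018*D) + D) = 3*(w² + 2019*D) = 3*w² + 6057*D)
f(201, 193)/1218182 - 494142/4531554 = (3*201² + 6057*193)/1218182 - 494142/4531554 = (3*40401 + 1169001)*(1/1218182) - 494142*1/4531554 = (121203 + 1169001)*(1/1218182) - 82357/755259 = 1290204*(1/1218182) - 82357/755259 = 645102/609091 - 82357/755259 = 437056183931/460021459569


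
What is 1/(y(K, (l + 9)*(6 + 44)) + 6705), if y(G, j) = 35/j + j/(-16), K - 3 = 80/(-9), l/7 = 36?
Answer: 10440/61485103 ≈ 0.00016980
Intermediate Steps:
l = 252 (l = 7*36 = 252)
K = -53/9 (K = 3 + 80/(-9) = 3 + 80*(-⅑) = 3 - 80/9 = -53/9 ≈ -5.8889)
y(G, j) = 35/j - j/16 (y(G, j) = 35/j + j*(-1/16) = 35/j - j/16)
1/(y(K, (l + 9)*(6 + 44)) + 6705) = 1/((35/(((252 + 9)*(6 + 44))) - (252 + 9)*(6 + 44)/16) + 6705) = 1/((35/((261*50)) - 261*50/16) + 6705) = 1/((35/13050 - 1/16*13050) + 6705) = 1/((35*(1/13050) - 6525/8) + 6705) = 1/((7/2610 - 6525/8) + 6705) = 1/(-8515097/10440 + 6705) = 1/(61485103/10440) = 10440/61485103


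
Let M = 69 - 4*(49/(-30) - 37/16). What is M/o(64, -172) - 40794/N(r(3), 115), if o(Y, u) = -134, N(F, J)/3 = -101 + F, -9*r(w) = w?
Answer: 5100583/38190 ≈ 133.56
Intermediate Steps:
r(w) = -w/9
N(F, J) = -303 + 3*F (N(F, J) = 3*(-101 + F) = -303 + 3*F)
M = 5087/60 (M = 69 - 4*(49*(-1/30) - 37*1/16) = 69 - 4*(-49/30 - 37/16) = 69 - 4*(-947/240) = 69 + 947/60 = 5087/60 ≈ 84.783)
M/o(64, -172) - 40794/N(r(3), 115) = (5087/60)/(-134) - 40794/(-303 + 3*(-⅑*3)) = (5087/60)*(-1/134) - 40794/(-303 + 3*(-⅓)) = -5087/8040 - 40794/(-303 - 1) = -5087/8040 - 40794/(-304) = -5087/8040 - 40794*(-1/304) = -5087/8040 + 20397/152 = 5100583/38190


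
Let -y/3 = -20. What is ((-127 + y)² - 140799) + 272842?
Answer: 136532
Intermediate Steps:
y = 60 (y = -3*(-20) = 60)
((-127 + y)² - 140799) + 272842 = ((-127 + 60)² - 140799) + 272842 = ((-67)² - 140799) + 272842 = (4489 - 140799) + 272842 = -136310 + 272842 = 136532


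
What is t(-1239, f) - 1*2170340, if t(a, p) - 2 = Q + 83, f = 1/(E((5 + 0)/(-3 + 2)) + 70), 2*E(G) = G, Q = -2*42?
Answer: -2170339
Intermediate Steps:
Q = -84
E(G) = G/2
f = 2/135 (f = 1/(((5 + 0)/(-3 + 2))/2 + 70) = 1/((5/(-1))/2 + 70) = 1/((5*(-1))/2 + 70) = 1/((½)*(-5) + 70) = 1/(-5/2 + 70) = 1/(135/2) = 2/135 ≈ 0.014815)
t(a, p) = 1 (t(a, p) = 2 + (-84 + 83) = 2 - 1 = 1)
t(-1239, f) - 1*2170340 = 1 - 1*2170340 = 1 - 2170340 = -2170339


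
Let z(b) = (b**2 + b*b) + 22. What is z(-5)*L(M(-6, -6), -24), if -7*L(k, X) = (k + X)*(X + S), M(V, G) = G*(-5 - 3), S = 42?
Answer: -31104/7 ≈ -4443.4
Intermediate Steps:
M(V, G) = -8*G (M(V, G) = G*(-8) = -8*G)
L(k, X) = -(42 + X)*(X + k)/7 (L(k, X) = -(k + X)*(X + 42)/7 = -(X + k)*(42 + X)/7 = -(42 + X)*(X + k)/7)
z(b) = 22 + 2*b**2 (z(b) = (b**2 + b**2) + 22 = 2*b**2 + 22 = 22 + 2*b**2)
z(-5)*L(M(-6, -6), -24) = (22 + 2*(-5)**2)*(-6*(-24) - (-48)*(-6) - 1/7*(-24)**2 - 1/7*(-24)*(-8*(-6))) = (22 + 2*25)*(144 - 6*48 - 1/7*576 - 1/7*(-24)*48) = (22 + 50)*(144 - 288 - 576/7 + 1152/7) = 72*(-432/7) = -31104/7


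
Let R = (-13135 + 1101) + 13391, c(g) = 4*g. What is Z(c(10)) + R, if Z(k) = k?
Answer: 1397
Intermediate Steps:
R = 1357 (R = -12034 + 13391 = 1357)
Z(c(10)) + R = 4*10 + 1357 = 40 + 1357 = 1397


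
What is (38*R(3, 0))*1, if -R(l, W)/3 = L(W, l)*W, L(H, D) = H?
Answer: 0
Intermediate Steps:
R(l, W) = -3*W² (R(l, W) = -3*W*W = -3*W²)
(38*R(3, 0))*1 = (38*(-3*0²))*1 = (38*(-3*0))*1 = (38*0)*1 = 0*1 = 0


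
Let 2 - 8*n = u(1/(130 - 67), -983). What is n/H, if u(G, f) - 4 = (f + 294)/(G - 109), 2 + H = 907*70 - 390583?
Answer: 57139/17966674160 ≈ 3.1803e-6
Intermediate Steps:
H = -327095 (H = -2 + (907*70 - 390583) = -2 + (63490 - 390583) = -2 - 327093 = -327095)
u(G, f) = 4 + (294 + f)/(-109 + G) (u(G, f) = 4 + (f + 294)/(G - 109) = 4 + (294 + f)/(-109 + G))
n = -57139/54928 (n = ¼ - (-142 - 983 + 4/(130 - 67))/(8*(-109 + 1/(130 - 67))) = ¼ - (-142 - 983 + 4/63)/(8*(-109 + 1/63)) = ¼ - (-142 - 983 + 4*(1/63))/(8*(-109 + 1/63)) = ¼ - (-142 - 983 + 4/63)/(8*(-6866/63)) = ¼ - (-63)*(-70871)/(54928*63) = ¼ - ⅛*70871/6866 = ¼ - 70871/54928 = -57139/54928 ≈ -1.0403)
n/H = -57139/54928/(-327095) = -57139/54928*(-1/327095) = 57139/17966674160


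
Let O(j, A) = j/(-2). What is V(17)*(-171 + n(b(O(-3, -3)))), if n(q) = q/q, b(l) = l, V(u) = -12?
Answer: 2040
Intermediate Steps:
O(j, A) = -j/2 (O(j, A) = j*(-½) = -j/2)
n(q) = 1
V(17)*(-171 + n(b(O(-3, -3)))) = -12*(-171 + 1) = -12*(-170) = 2040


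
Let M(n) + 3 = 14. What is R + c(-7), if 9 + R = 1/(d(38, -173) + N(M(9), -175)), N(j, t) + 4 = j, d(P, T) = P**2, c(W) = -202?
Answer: -306160/1451 ≈ -211.00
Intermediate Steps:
M(n) = 11 (M(n) = -3 + 14 = 11)
N(j, t) = -4 + j
R = -13058/1451 (R = -9 + 1/(38**2 + (-4 + 11)) = -9 + 1/(1444 + 7) = -9 + 1/1451 = -13058/1451 ≈ -8.9993)
R + c(-7) = -13058/1451 - 202 = -306160/1451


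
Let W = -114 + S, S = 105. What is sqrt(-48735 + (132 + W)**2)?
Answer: 3*I*sqrt(3734) ≈ 183.32*I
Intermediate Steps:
W = -9 (W = -114 + 105 = -9)
sqrt(-48735 + (132 + W)**2) = sqrt(-48735 + (132 - 9)**2) = sqrt(-48735 + 123**2) = sqrt(-48735 + 15129) = sqrt(-33606) = 3*I*sqrt(3734)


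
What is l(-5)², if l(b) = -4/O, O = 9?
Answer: 16/81 ≈ 0.19753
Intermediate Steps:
l(b) = -4/9
l(-5)² = (-4/9)² = 16/81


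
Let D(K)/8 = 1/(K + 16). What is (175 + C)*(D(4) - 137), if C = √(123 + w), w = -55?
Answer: -23905 - 1366*√17/5 ≈ -25031.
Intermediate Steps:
D(K) = 8/(16 + K) (D(K) = 8/(K + 16) = 8/(16 + K))
C = 2*√17 (C = √(123 - 55) = √68 = 2*√17 ≈ 8.2462)
(175 + C)*(D(4) - 137) = (175 + 2*√17)*(8/(16 + 4) - 137) = (175 + 2*√17)*(8/20 - 137) = (175 + 2*√17)*(8*(1/20) - 137) = (175 + 2*√17)*(⅖ - 137) = (175 + 2*√17)*(-683/5) = -23905 - 1366*√17/5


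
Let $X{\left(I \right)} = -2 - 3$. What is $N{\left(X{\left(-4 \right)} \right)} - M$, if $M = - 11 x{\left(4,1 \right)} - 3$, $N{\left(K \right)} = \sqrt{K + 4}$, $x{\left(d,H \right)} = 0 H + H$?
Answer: $14 + i \approx 14.0 + 1.0 i$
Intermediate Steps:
$x{\left(d,H \right)} = H$ ($x{\left(d,H \right)} = 0 + H = H$)
$X{\left(I \right)} = -5$
$N{\left(K \right)} = \sqrt{4 + K}$
$M = -14$ ($M = \left(-11\right) 1 - 3 = -11 - 3 = -14$)
$N{\left(X{\left(-4 \right)} \right)} - M = \sqrt{4 - 5} - -14 = \sqrt{-1} + 14 = i + 14 = 14 + i$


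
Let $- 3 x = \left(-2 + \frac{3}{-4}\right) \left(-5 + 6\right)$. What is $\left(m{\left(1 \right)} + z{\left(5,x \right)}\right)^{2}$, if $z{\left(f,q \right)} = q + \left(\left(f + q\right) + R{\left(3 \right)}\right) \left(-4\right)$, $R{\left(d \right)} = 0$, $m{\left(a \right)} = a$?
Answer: $\frac{7569}{16} \approx 473.06$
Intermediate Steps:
$x = \frac{11}{12}$ ($x = - \frac{\left(-2 + \frac{3}{-4}\right) \left(-5 + 6\right)}{3} = - \frac{\left(-2 + 3 \left(- \frac{1}{4}\right)\right) 1}{3} = - \frac{\left(-2 - \frac{3}{4}\right) 1}{3} = - \frac{\left(- \frac{11}{4}\right) 1}{3} = \left(- \frac{1}{3}\right) \left(- \frac{11}{4}\right) = \frac{11}{12} \approx 0.91667$)
$z{\left(f,q \right)} = - 4 f - 3 q$ ($z{\left(f,q \right)} = q + \left(\left(f + q\right) + 0\right) \left(-4\right) = q + \left(f + q\right) \left(-4\right) = q - \left(4 f + 4 q\right) = - 4 f - 3 q$)
$\left(m{\left(1 \right)} + z{\left(5,x \right)}\right)^{2} = \left(1 - \frac{91}{4}\right)^{2} = \left(- \frac{87}{4}\right)^{2} = \frac{7569}{16}$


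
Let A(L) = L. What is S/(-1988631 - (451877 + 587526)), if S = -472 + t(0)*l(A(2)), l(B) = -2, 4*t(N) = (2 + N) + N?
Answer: 473/3028034 ≈ 0.00015621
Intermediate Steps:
t(N) = 1/2 + N/2 (t(N) = ((2 + N) + N)/4 = (2 + 2*N)/4 = 1/2 + N/2)
S = -473 (S = -472 + (1/2 + (1/2)*0)*(-2) = -472 + (1/2 + 0)*(-2) = -472 + (1/2)*(-2) = -472 - 1 = -473)
S/(-1988631 - (451877 + 587526)) = -473/(-1988631 - (451877 + 587526)) = -473/(-1988631 - 1*1039403) = -473/(-1988631 - 1039403) = -473/(-3028034) = -473*(-1/3028034) = 473/3028034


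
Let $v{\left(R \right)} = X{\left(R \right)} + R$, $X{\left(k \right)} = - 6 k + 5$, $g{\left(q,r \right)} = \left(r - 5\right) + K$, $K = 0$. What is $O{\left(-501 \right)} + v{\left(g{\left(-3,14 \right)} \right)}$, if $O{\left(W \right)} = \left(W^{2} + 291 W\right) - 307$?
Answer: $104863$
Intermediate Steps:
$g{\left(q,r \right)} = -5 + r$ ($g{\left(q,r \right)} = \left(r - 5\right) + 0 = \left(-5 + r\right) + 0 = -5 + r$)
$O{\left(W \right)} = -307 + W^{2} + 291 W$
$X{\left(k \right)} = 5 - 6 k$
$v{\left(R \right)} = 5 - 5 R$ ($v{\left(R \right)} = \left(5 - 6 R\right) + R = 5 - 5 R$)
$O{\left(-501 \right)} + v{\left(g{\left(-3,14 \right)} \right)} = \left(-307 + \left(-501\right)^{2} + 291 \left(-501\right)\right) + \left(5 - 5 \left(-5 + 14\right)\right) = \left(-307 + 251001 - 145791\right) + \left(5 - 45\right) = 104903 + \left(5 - 45\right) = 104903 - 40 = 104863$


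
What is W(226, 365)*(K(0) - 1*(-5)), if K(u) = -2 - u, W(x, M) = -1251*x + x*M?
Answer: -600708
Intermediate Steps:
W(x, M) = -1251*x + M*x
W(226, 365)*(K(0) - 1*(-5)) = (226*(-1251 + 365))*((-2 - 1*0) - 1*(-5)) = (226*(-886))*((-2 + 0) + 5) = -200236*(-2 + 5) = -200236*3 = -600708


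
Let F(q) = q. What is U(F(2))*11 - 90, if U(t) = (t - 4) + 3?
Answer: -79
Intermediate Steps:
U(t) = -1 + t (U(t) = (-4 + t) + 3 = -1 + t)
U(F(2))*11 - 90 = (-1 + 2)*11 - 90 = 1*11 - 90 = 11 - 90 = -79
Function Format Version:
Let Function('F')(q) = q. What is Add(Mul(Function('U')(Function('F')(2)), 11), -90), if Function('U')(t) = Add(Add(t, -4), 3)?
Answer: -79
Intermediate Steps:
Function('U')(t) = Add(-1, t) (Function('U')(t) = Add(Add(-4, t), 3) = Add(-1, t))
Add(Mul(Function('U')(Function('F')(2)), 11), -90) = Add(Mul(Add(-1, 2), 11), -90) = Add(Mul(1, 11), -90) = Add(11, -90) = -79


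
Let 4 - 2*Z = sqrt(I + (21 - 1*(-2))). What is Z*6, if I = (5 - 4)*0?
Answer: 12 - 3*sqrt(23) ≈ -2.3875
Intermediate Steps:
I = 0 (I = 1*0 = 0)
Z = 2 - sqrt(23)/2 (Z = 2 - sqrt(0 + (21 - 1*(-2)))/2 = 2 - sqrt(0 + (21 + 2))/2 = 2 - sqrt(0 + 23)/2 = 2 - sqrt(23)/2 ≈ -0.39792)
Z*6 = (2 - sqrt(23)/2)*6 = 12 - 3*sqrt(23)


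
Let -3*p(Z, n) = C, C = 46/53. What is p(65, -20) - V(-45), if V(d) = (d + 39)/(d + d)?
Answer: -283/795 ≈ -0.35597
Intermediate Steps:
C = 46/53 (C = 46*(1/53) = 46/53 ≈ 0.86792)
p(Z, n) = -46/159 (p(Z, n) = -⅓*46/53 = -46/159)
V(d) = (39 + d)/(2*d) (V(d) = (39 + d)/((2*d)) = (39 + d)*(1/(2*d)) = (39 + d)/(2*d))
p(65, -20) - V(-45) = -46/159 - (39 - 45)/(2*(-45)) = -46/159 - (-1)*(-6)/(2*45) = -46/159 - 1*1/15 = -46/159 - 1/15 = -283/795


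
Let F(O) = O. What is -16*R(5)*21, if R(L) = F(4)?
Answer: -1344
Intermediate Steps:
R(L) = 4
-16*R(5)*21 = -16*4*21 = -64*21 = -1344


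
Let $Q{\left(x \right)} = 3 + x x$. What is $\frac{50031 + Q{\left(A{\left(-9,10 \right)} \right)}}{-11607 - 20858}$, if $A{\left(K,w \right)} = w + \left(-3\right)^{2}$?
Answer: $- \frac{10079}{6493} \approx -1.5523$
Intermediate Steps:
$A{\left(K,w \right)} = 9 + w$ ($A{\left(K,w \right)} = w + 9 = 9 + w$)
$Q{\left(x \right)} = 3 + x^{2}$
$\frac{50031 + Q{\left(A{\left(-9,10 \right)} \right)}}{-11607 - 20858} = \frac{50031 + \left(3 + \left(9 + 10\right)^{2}\right)}{-11607 - 20858} = \frac{50031 + \left(3 + 19^{2}\right)}{-32465} = \left(50031 + \left(3 + 361\right)\right) \left(- \frac{1}{32465}\right) = \left(50031 + 364\right) \left(- \frac{1}{32465}\right) = 50395 \left(- \frac{1}{32465}\right) = - \frac{10079}{6493}$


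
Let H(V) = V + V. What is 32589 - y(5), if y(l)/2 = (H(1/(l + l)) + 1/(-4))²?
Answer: 6517799/200 ≈ 32589.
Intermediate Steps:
H(V) = 2*V
y(l) = 2*(-¼ + 1/l)² (y(l) = 2*(2/(l + l) + 1/(-4))² = 2*(2/((2*l)) + 1*(-¼))² = 2*(2*(1/(2*l)) - ¼)² = 2*(1/l - ¼)² = 2*(-¼ + 1/l)²)
32589 - y(5) = 32589 - (4 - 1*5)²/(8*5²) = 32589 - (4 - 5)²/(8*25) = 32589 - (-1)²/(8*25) = 32589 - 1/(8*25) = 32589 - 1*1/200 = 32589 - 1/200 = 6517799/200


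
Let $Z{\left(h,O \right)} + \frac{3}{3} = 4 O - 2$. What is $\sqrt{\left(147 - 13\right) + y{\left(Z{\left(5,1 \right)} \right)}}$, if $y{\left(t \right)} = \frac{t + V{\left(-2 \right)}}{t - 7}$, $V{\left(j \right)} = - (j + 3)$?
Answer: $\sqrt{134} \approx 11.576$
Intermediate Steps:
$Z{\left(h,O \right)} = -3 + 4 O$ ($Z{\left(h,O \right)} = -1 + \left(4 O - 2\right) = -1 + \left(-2 + 4 O\right) = -3 + 4 O$)
$V{\left(j \right)} = -3 - j$ ($V{\left(j \right)} = - (3 + j) = -3 - j$)
$y{\left(t \right)} = \frac{-1 + t}{-7 + t}$ ($y{\left(t \right)} = \frac{t - 1}{t - 7} = \frac{t + \left(-3 + 2\right)}{-7 + t} = \frac{t - 1}{-7 + t} = \frac{-1 + t}{-7 + t}$)
$\sqrt{\left(147 - 13\right) + y{\left(Z{\left(5,1 \right)} \right)}} = \sqrt{\left(147 - 13\right) + \frac{-1 + \left(-3 + 4 \cdot 1\right)}{-7 + \left(-3 + 4 \cdot 1\right)}} = \sqrt{\left(147 - 13\right) + \frac{-1 + \left(-3 + 4\right)}{-7 + \left(-3 + 4\right)}} = \sqrt{134 + \frac{-1 + 1}{-7 + 1}} = \sqrt{134 + \frac{1}{-6} \cdot 0} = \sqrt{134 - 0} = \sqrt{134 + 0} = \sqrt{134}$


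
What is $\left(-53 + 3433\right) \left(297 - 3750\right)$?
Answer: $-11671140$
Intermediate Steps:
$\left(-53 + 3433\right) \left(297 - 3750\right) = 3380 \left(-3453\right) = -11671140$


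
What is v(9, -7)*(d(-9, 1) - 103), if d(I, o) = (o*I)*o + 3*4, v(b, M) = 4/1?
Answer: -400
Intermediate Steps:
v(b, M) = 4 (v(b, M) = 4*1 = 4)
d(I, o) = 12 + I*o² (d(I, o) = (I*o)*o + 12 = I*o² + 12 = 12 + I*o²)
v(9, -7)*(d(-9, 1) - 103) = 4*((12 - 9*1²) - 103) = 4*((12 - 9*1) - 103) = 4*((12 - 9) - 103) = 4*(3 - 103) = 4*(-100) = -400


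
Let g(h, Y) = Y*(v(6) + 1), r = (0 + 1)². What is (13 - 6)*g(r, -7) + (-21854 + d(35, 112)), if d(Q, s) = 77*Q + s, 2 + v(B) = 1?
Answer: -19047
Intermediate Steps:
v(B) = -1 (v(B) = -2 + 1 = -1)
d(Q, s) = s + 77*Q
r = 1 (r = 1² = 1)
g(h, Y) = 0 (g(h, Y) = Y*(-1 + 1) = Y*0 = 0)
(13 - 6)*g(r, -7) + (-21854 + d(35, 112)) = (13 - 6)*0 + (-21854 + (112 + 77*35)) = 7*0 + (-21854 + (112 + 2695)) = 0 + (-21854 + 2807) = 0 - 19047 = -19047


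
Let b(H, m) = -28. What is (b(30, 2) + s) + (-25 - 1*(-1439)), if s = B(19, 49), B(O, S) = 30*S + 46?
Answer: 2902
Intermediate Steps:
B(O, S) = 46 + 30*S
s = 1516 (s = 46 + 30*49 = 46 + 1470 = 1516)
(b(30, 2) + s) + (-25 - 1*(-1439)) = (-28 + 1516) + (-25 - 1*(-1439)) = 1488 + (-25 + 1439) = 1488 + 1414 = 2902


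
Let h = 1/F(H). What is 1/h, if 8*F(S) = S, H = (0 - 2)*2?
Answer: -1/2 ≈ -0.50000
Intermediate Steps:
H = -4 (H = -2*2 = -4)
F(S) = S/8
h = -2 (h = 1/((1/8)*(-4)) = 1/(-1/2) = -2)
1/h = 1/(-2) = -1/2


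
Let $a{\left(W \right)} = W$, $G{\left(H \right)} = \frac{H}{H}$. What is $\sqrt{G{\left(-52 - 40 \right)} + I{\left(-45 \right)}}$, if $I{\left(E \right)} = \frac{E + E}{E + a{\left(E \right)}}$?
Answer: $\sqrt{2} \approx 1.4142$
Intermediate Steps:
$G{\left(H \right)} = 1$
$I{\left(E \right)} = 1$ ($I{\left(E \right)} = \frac{E + E}{E + E} = \frac{2 E}{2 E} = 2 E \frac{1}{2 E} = 1$)
$\sqrt{G{\left(-52 - 40 \right)} + I{\left(-45 \right)}} = \sqrt{1 + 1} = \sqrt{2}$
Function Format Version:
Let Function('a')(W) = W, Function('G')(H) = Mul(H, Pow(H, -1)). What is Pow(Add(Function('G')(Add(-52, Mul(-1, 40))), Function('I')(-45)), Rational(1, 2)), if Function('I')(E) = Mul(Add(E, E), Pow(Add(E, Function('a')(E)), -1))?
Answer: Pow(2, Rational(1, 2)) ≈ 1.4142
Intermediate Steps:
Function('G')(H) = 1
Function('I')(E) = 1 (Function('I')(E) = Mul(Add(E, E), Pow(Add(E, E), -1)) = Mul(Mul(2, E), Pow(Mul(2, E), -1)) = Mul(Mul(2, E), Mul(Rational(1, 2), Pow(E, -1))) = 1)
Pow(Add(Function('G')(Add(-52, Mul(-1, 40))), Function('I')(-45)), Rational(1, 2)) = Pow(Add(1, 1), Rational(1, 2)) = Pow(2, Rational(1, 2))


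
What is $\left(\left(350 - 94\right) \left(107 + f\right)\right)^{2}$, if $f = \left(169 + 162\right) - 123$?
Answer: $6502809600$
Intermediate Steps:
$f = 208$ ($f = 331 - 123 = 208$)
$\left(\left(350 - 94\right) \left(107 + f\right)\right)^{2} = \left(\left(350 - 94\right) \left(107 + 208\right)\right)^{2} = \left(256 \cdot 315\right)^{2} = 80640^{2} = 6502809600$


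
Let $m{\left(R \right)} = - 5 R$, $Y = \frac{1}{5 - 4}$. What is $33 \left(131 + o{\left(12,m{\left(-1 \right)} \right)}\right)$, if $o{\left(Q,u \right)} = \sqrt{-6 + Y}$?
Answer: $4323 + 33 i \sqrt{5} \approx 4323.0 + 73.79 i$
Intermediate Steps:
$Y = 1$ ($Y = 1^{-1} = 1$)
$o{\left(Q,u \right)} = i \sqrt{5}$ ($o{\left(Q,u \right)} = \sqrt{-6 + 1} = \sqrt{-5} = i \sqrt{5}$)
$33 \left(131 + o{\left(12,m{\left(-1 \right)} \right)}\right) = 33 \left(131 + i \sqrt{5}\right) = 4323 + 33 i \sqrt{5}$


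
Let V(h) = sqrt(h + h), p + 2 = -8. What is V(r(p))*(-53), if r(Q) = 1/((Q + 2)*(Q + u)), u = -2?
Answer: -53*sqrt(3)/12 ≈ -7.6499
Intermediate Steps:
p = -10 (p = -2 - 8 = -10)
r(Q) = 1/((-2 + Q)*(2 + Q)) (r(Q) = 1/((Q + 2)*(Q - 2)) = 1/((2 + Q)*(-2 + Q)) = 1/((-2 + Q)*(2 + Q)))
V(h) = sqrt(2)*sqrt(h) (V(h) = sqrt(2*h) = sqrt(2)*sqrt(h))
V(r(p))*(-53) = (sqrt(2)*sqrt(1/(-4 + (-10)**2)))*(-53) = (sqrt(2)*sqrt(1/(-4 + 100)))*(-53) = (sqrt(2)*sqrt(1/96))*(-53) = (sqrt(2)*(sqrt(6)/24))*(-53) = (sqrt(3)/12)*(-53) = -53*sqrt(3)/12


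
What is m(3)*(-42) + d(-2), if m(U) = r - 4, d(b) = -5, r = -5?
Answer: 373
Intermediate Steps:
m(U) = -9 (m(U) = -5 - 4 = -9)
m(3)*(-42) + d(-2) = -9*(-42) - 5 = 378 - 5 = 373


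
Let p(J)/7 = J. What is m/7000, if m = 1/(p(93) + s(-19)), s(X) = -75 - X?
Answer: 1/4165000 ≈ 2.4010e-7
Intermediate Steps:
p(J) = 7*J
m = 1/595 (m = 1/(7*93 + (-75 - 1*(-19))) = 1/(651 + (-75 + 19)) = 1/(651 - 56) = 1/595 ≈ 0.0016807)
m/7000 = (1/595)/7000 = (1/595)*(1/7000) = 1/4165000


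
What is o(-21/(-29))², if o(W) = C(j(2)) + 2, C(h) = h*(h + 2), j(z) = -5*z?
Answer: 6724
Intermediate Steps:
C(h) = h*(2 + h)
o(W) = 82 (o(W) = (-5*2)*(2 - 5*2) + 2 = -10*(2 - 10) + 2 = -10*(-8) + 2 = 80 + 2 = 82)
o(-21/(-29))² = 82² = 6724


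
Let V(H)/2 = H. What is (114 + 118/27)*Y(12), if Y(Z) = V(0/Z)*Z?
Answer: 0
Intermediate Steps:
V(H) = 2*H
Y(Z) = 0 (Y(Z) = (2*(0/Z))*Z = (2*0)*Z = 0*Z = 0)
(114 + 118/27)*Y(12) = (114 + 118/27)*0 = (3196/27)*0 = 0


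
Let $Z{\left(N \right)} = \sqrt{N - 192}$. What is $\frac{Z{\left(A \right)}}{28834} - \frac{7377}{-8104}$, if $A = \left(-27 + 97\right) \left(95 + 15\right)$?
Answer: $\frac{7377}{8104} + \frac{\sqrt{1877}}{14417} \approx 0.9133$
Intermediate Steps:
$A = 7700$ ($A = 70 \cdot 110 = 7700$)
$Z{\left(N \right)} = \sqrt{-192 + N}$
$\frac{Z{\left(A \right)}}{28834} - \frac{7377}{-8104} = \frac{\sqrt{-192 + 7700}}{28834} - \frac{7377}{-8104} = \sqrt{7508} \cdot \frac{1}{28834} - - \frac{7377}{8104} = 2 \sqrt{1877} \cdot \frac{1}{28834} + \frac{7377}{8104} = \frac{\sqrt{1877}}{14417} + \frac{7377}{8104} = \frac{7377}{8104} + \frac{\sqrt{1877}}{14417}$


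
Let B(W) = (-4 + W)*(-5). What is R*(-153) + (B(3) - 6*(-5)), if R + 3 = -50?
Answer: 8144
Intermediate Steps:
R = -53 (R = -3 - 50 = -53)
B(W) = 20 - 5*W
R*(-153) + (B(3) - 6*(-5)) = -53*(-153) + ((20 - 5*3) - 6*(-5)) = 8109 + ((20 - 15) + 30) = 8109 + (5 + 30) = 8109 + 35 = 8144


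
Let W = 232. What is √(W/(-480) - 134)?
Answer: I*√121035/30 ≈ 11.597*I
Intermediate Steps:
√(W/(-480) - 134) = √(232/(-480) - 134) = √(232*(-1/480) - 134) = √(-29/60 - 134) = √(-8069/60) = I*√121035/30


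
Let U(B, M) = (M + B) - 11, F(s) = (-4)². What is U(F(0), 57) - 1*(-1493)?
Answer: 1555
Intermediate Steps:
F(s) = 16
U(B, M) = -11 + B + M (U(B, M) = (B + M) - 11 = -11 + B + M)
U(F(0), 57) - 1*(-1493) = (-11 + 16 + 57) - 1*(-1493) = 62 + 1493 = 1555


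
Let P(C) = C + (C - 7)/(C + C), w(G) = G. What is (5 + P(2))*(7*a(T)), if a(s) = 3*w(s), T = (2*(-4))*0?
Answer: 0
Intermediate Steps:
T = 0 (T = -8*0 = 0)
a(s) = 3*s
P(C) = C + (-7 + C)/(2*C) (P(C) = C + (-7 + C)/((2*C)) = C + (-7 + C)*(1/(2*C)) = C + (-7 + C)/(2*C))
(5 + P(2))*(7*a(T)) = (5 + (½ + 2 - 7/2/2))*(7*(3*0)) = (5 + (½ + 2 - 7/2*½))*(7*0) = (5 + (½ + 2 - 7/4))*0 = (5 + ¾)*0 = (23/4)*0 = 0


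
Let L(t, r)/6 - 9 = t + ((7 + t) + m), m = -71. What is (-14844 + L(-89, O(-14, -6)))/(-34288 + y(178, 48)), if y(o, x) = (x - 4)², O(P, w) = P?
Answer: 2707/5392 ≈ 0.50204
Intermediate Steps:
L(t, r) = -330 + 12*t (L(t, r) = 54 + 6*(t + ((7 + t) - 71)) = 54 + 6*(t + (-64 + t)) = 54 + 6*(-64 + 2*t) = 54 + (-384 + 12*t) = -330 + 12*t)
y(o, x) = (-4 + x)²
(-14844 + L(-89, O(-14, -6)))/(-34288 + y(178, 48)) = (-14844 + (-330 + 12*(-89)))/(-34288 + (-4 + 48)²) = (-14844 + (-330 - 1068))/(-34288 + 44²) = (-14844 - 1398)/(-34288 + 1936) = -16242/(-32352) = -16242*(-1/32352) = 2707/5392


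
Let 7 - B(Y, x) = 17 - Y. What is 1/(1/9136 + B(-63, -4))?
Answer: -9136/666927 ≈ -0.013699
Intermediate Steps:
B(Y, x) = -10 + Y (B(Y, x) = 7 - (17 - Y) = 7 + (-17 + Y) = -10 + Y)
1/(1/9136 + B(-63, -4)) = 1/(1/9136 + (-10 - 63)) = 1/(1/9136 - 73) = 1/(-666927/9136) = -9136/666927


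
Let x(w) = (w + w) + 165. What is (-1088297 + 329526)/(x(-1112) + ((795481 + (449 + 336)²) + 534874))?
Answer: -758771/1944521 ≈ -0.39021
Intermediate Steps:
x(w) = 165 + 2*w (x(w) = 2*w + 165 = 165 + 2*w)
(-1088297 + 329526)/(x(-1112) + ((795481 + (449 + 336)²) + 534874)) = (-1088297 + 329526)/((165 + 2*(-1112)) + ((795481 + (449 + 336)²) + 534874)) = -758771/((165 - 2224) + ((795481 + 785²) + 534874)) = -758771/(-2059 + ((795481 + 616225) + 534874)) = -758771/(-2059 + (1411706 + 534874)) = -758771/(-2059 + 1946580) = -758771/1944521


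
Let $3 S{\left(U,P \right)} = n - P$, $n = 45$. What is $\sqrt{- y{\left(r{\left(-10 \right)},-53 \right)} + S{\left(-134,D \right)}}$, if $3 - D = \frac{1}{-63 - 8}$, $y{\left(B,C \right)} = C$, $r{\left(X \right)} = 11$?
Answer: $\frac{\sqrt{3039510}}{213} \approx 8.1851$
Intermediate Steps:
$D = \frac{214}{71}$ ($D = 3 - \frac{1}{-63 - 8} = 3 - \frac{1}{-71} = 3 - - \frac{1}{71} = 3 + \frac{1}{71} = \frac{214}{71} \approx 3.0141$)
$S{\left(U,P \right)} = 15 - \frac{P}{3}$ ($S{\left(U,P \right)} = \frac{45 - P}{3} = 15 - \frac{P}{3}$)
$\sqrt{- y{\left(r{\left(-10 \right)},-53 \right)} + S{\left(-134,D \right)}} = \sqrt{\left(-1\right) \left(-53\right) + \left(15 - \frac{214}{213}\right)} = \sqrt{53 + \left(15 - \frac{214}{213}\right)} = \sqrt{53 + \frac{2981}{213}} = \sqrt{\frac{14270}{213}} = \frac{\sqrt{3039510}}{213}$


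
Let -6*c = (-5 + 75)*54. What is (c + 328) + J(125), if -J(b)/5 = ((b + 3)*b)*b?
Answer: -10000302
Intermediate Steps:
c = -630 (c = -(-5 + 75)*54/6 = -35*54/3 = -⅙*3780 = -630)
J(b) = -5*b²*(3 + b) (J(b) = -5*(b + 3)*b*b = -5*(3 + b)*b*b = -5*b*(3 + b)*b = -5*b²*(3 + b))
(c + 328) + J(125) = (-630 + 328) + 5*125²*(-3 - 1*125) = -302 + 5*15625*(-3 - 125) = -302 + 5*15625*(-128) = -302 - 10000000 = -10000302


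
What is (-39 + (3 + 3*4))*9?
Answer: -216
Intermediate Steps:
(-39 + (3 + 3*4))*9 = (-39 + (3 + 12))*9 = (-39 + 15)*9 = -24*9 = -216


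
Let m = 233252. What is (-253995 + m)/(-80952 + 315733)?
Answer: -20743/234781 ≈ -0.088350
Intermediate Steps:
(-253995 + m)/(-80952 + 315733) = (-253995 + 233252)/(-80952 + 315733) = -20743/234781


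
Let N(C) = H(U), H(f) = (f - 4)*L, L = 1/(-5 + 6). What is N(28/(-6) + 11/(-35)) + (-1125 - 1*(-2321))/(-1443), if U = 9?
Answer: 463/111 ≈ 4.1712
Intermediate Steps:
L = 1 (L = 1/1 = 1)
H(f) = -4 + f (H(f) = (f - 4)*1 = (-4 + f)*1 = -4 + f)
N(C) = 5 (N(C) = -4 + 9 = 5)
N(28/(-6) + 11/(-35)) + (-1125 - 1*(-2321))/(-1443) = 5 + (-1125 - 1*(-2321))/(-1443) = 5 + (-1125 + 2321)*(-1/1443) = 5 + 1196*(-1/1443) = 5 - 92/111 = 463/111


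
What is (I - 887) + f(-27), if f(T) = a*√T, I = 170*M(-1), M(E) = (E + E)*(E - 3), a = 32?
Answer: 473 + 96*I*√3 ≈ 473.0 + 166.28*I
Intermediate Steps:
M(E) = 2*E*(-3 + E) (M(E) = (2*E)*(-3 + E) = 2*E*(-3 + E))
I = 1360 (I = 170*(2*(-1)*(-3 - 1)) = 170*(2*(-1)*(-4)) = 170*8 = 1360)
f(T) = 32*√T
(I - 887) + f(-27) = (1360 - 887) + 32*√(-27) = 473 + 32*(3*I*√3) = 473 + 96*I*√3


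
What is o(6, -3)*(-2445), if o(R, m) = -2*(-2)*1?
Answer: -9780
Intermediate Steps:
o(R, m) = 4 (o(R, m) = 4*1 = 4)
o(6, -3)*(-2445) = 4*(-2445) = -9780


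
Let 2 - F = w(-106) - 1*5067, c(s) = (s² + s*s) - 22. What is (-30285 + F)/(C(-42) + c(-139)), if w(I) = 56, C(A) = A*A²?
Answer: 6318/8867 ≈ 0.71253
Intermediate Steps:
C(A) = A³
c(s) = -22 + 2*s² (c(s) = (s² + s²) - 22 = 2*s² - 22 = -22 + 2*s²)
F = 5013 (F = 2 - (56 - 1*5067) = 2 - (56 - 5067) = 2 - 1*(-5011) = 2 + 5011 = 5013)
(-30285 + F)/(C(-42) + c(-139)) = (-30285 + 5013)/((-42)³ + (-22 + 2*(-139)²)) = -25272/(-74088 + (-22 + 2*19321)) = -25272/(-74088 + (-22 + 38642)) = -25272/(-74088 + 38620) = -25272/(-35468) = -25272*(-1/35468) = 6318/8867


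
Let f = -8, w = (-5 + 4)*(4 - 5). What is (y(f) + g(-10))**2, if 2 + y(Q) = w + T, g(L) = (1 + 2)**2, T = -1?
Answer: 49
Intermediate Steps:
w = 1 (w = -1*(-1) = 1)
g(L) = 9 (g(L) = 3**2 = 9)
y(Q) = -2 (y(Q) = -2 + (1 - 1) = -2 + 0 = -2)
(y(f) + g(-10))**2 = (-2 + 9)**2 = 7**2 = 49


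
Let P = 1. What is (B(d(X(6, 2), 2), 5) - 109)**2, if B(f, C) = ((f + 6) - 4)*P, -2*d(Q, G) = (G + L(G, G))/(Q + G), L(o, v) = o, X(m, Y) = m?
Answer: 184041/16 ≈ 11503.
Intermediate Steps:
d(Q, G) = -G/(G + Q) (d(Q, G) = -(G + G)/(2*(Q + G)) = -2*G/(2*(G + Q)) = -G/(G + Q))
B(f, C) = 2 + f (B(f, C) = ((f + 6) - 4)*1 = ((6 + f) - 4)*1 = (2 + f)*1 = 2 + f)
(B(d(X(6, 2), 2), 5) - 109)**2 = ((2 - 1*2/(2 + 6)) - 109)**2 = ((2 - 1*2/8) - 109)**2 = ((2 - 1*2*1/8) - 109)**2 = ((2 - 1/4) - 109)**2 = (7/4 - 109)**2 = (-429/4)**2 = 184041/16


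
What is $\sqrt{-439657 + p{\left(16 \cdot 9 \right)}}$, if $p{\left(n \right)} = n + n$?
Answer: $i \sqrt{439369} \approx 662.85 i$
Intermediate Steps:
$p{\left(n \right)} = 2 n$
$\sqrt{-439657 + p{\left(16 \cdot 9 \right)}} = \sqrt{-439657 + 2 \cdot 16 \cdot 9} = \sqrt{-439657 + 2 \cdot 144} = \sqrt{-439657 + 288} = \sqrt{-439369} = i \sqrt{439369}$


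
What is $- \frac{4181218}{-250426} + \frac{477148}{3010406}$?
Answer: $\frac{453809072127}{26924426177} \approx 16.855$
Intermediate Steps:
$- \frac{4181218}{-250426} + \frac{477148}{3010406} = \left(-4181218\right) \left(- \frac{1}{250426}\right) + 477148 \cdot \frac{1}{3010406} = \frac{2090609}{125213} + \frac{34082}{215029} = \frac{453809072127}{26924426177}$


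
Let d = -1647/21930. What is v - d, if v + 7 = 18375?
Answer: 134270629/7310 ≈ 18368.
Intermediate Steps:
d = -549/7310 (d = -1647*1/21930 = -549/7310 ≈ -0.075103)
v = 18368 (v = -7 + 18375 = 18368)
v - d = 18368 - 1*(-549/7310) = 18368 + 549/7310 = 134270629/7310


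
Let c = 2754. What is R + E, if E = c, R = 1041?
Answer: 3795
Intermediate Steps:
E = 2754
R + E = 1041 + 2754 = 3795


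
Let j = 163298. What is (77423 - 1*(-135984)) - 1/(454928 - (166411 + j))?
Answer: 26722611132/125219 ≈ 2.1341e+5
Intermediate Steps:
(77423 - 1*(-135984)) - 1/(454928 - (166411 + j)) = (77423 - 1*(-135984)) - 1/(454928 - (166411 + 163298)) = (77423 + 135984) - 1/(454928 - 1*329709) = 213407 - 1/(454928 - 329709) = 213407 - 1/125219 = 26722611132/125219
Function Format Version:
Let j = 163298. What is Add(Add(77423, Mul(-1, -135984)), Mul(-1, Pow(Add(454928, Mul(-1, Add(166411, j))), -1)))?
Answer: Rational(26722611132, 125219) ≈ 2.1341e+5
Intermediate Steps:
Add(Add(77423, Mul(-1, -135984)), Mul(-1, Pow(Add(454928, Mul(-1, Add(166411, j))), -1))) = Add(Add(77423, Mul(-1, -135984)), Mul(-1, Pow(Add(454928, Mul(-1, Add(166411, 163298))), -1))) = Add(Add(77423, 135984), Mul(-1, Pow(Add(454928, Mul(-1, 329709)), -1))) = Add(213407, Mul(-1, Pow(Add(454928, -329709), -1))) = Add(213407, Mul(-1, Pow(125219, -1))) = Add(213407, Mul(-1, Rational(1, 125219))) = Add(213407, Rational(-1, 125219)) = Rational(26722611132, 125219)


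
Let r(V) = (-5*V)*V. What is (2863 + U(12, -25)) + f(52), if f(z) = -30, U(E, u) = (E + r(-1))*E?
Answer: 2917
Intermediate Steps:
r(V) = -5*V²
U(E, u) = E*(-5 + E) (U(E, u) = (E - 5*(-1)²)*E = (E - 5*1)*E = (E - 5)*E = (-5 + E)*E = E*(-5 + E))
(2863 + U(12, -25)) + f(52) = (2863 + 12*(-5 + 12)) - 30 = (2863 + 12*7) - 30 = (2863 + 84) - 30 = 2947 - 30 = 2917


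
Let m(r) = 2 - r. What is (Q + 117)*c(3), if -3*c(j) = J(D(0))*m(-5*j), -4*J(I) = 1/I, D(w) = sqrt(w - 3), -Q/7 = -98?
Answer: -13651*I*sqrt(3)/36 ≈ -656.78*I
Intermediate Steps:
Q = 686 (Q = -7*(-98) = 686)
D(w) = sqrt(-3 + w)
J(I) = -1/(4*I)
c(j) = -I*sqrt(3)*(2 + 5*j)/36 (c(j) = -(-1/(4*sqrt(-3 + 0)))*(2 - (-5)*j)/3 = -(-(-I*sqrt(3)/3)/4)*(2 + 5*j)/3 = -(-(-1)*I*sqrt(3)/12)*(2 + 5*j)/3 = -I*sqrt(3)/12*(2 + 5*j)/3 = -I*sqrt(3)*(2 + 5*j)/36)
(Q + 117)*c(3) = (686 + 117)*(I*sqrt(3)*(-2 - 5*3)/36) = 803*(I*sqrt(3)*(-2 - 15)/36) = 803*((1/36)*I*sqrt(3)*(-17)) = 803*(-17*I*sqrt(3)/36) = -13651*I*sqrt(3)/36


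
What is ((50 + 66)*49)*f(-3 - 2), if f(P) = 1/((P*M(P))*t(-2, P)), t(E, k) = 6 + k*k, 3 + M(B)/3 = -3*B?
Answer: -1421/1395 ≈ -1.0186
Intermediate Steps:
M(B) = -9 - 9*B (M(B) = -9 + 3*(-3*B) = -9 - 9*B)
t(E, k) = 6 + k**2
f(P) = 1/(P*(-9 - 9*P)*(6 + P**2)) (f(P) = 1/((P*(-9 - 9*P))*(6 + P**2)) = 1/(P*(-9 - 9*P)*(6 + P**2)))
((50 + 66)*49)*f(-3 - 2) = ((50 + 66)*49)*(-1/(9*(-3 - 2)*(1 + (-3 - 2))*(6 + (-3 - 2)**2))) = (116*49)*(-1/9/(-5*(1 - 5)*(6 + (-5)**2))) = 5684*(-1/9*(-1/5)/(-4*(6 + 25))) = 5684*(-1/9*(-1/5)*(-1/4)/31) = 5684*(-1/9*(-1/5)*(-1/4)*1/31) = 5684*(-1/5580) = -1421/1395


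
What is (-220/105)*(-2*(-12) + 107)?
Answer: -5764/21 ≈ -274.48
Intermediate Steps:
(-220/105)*(-2*(-12) + 107) = (-220*1/105)*(24 + 107) = -44/21*131 = -5764/21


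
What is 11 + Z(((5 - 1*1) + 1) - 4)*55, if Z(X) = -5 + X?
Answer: -209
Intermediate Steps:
11 + Z(((5 - 1*1) + 1) - 4)*55 = 11 + (-5 + (((5 - 1*1) + 1) - 4))*55 = 11 + (-5 + (((5 - 1) + 1) - 4))*55 = 11 + (-5 + ((4 + 1) - 4))*55 = 11 + (-5 + (5 - 4))*55 = 11 + (-5 + 1)*55 = 11 - 4*55 = 11 - 220 = -209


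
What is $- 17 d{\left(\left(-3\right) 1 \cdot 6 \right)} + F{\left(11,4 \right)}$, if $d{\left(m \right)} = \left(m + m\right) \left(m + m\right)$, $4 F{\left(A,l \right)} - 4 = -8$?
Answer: $-22033$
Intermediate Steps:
$F{\left(A,l \right)} = -1$ ($F{\left(A,l \right)} = 1 + \frac{1}{4} \left(-8\right) = 1 - 2 = -1$)
$d{\left(m \right)} = 4 m^{2}$ ($d{\left(m \right)} = 2 m 2 m = 4 m^{2}$)
$- 17 d{\left(\left(-3\right) 1 \cdot 6 \right)} + F{\left(11,4 \right)} = - 17 \cdot 4 \left(\left(-3\right) 1 \cdot 6\right)^{2} - 1 = - 17 \cdot 4 \left(\left(-3\right) 6\right)^{2} - 1 = - 17 \cdot 4 \left(-18\right)^{2} - 1 = - 17 \cdot 4 \cdot 324 - 1 = \left(-17\right) 1296 - 1 = -22032 - 1 = -22033$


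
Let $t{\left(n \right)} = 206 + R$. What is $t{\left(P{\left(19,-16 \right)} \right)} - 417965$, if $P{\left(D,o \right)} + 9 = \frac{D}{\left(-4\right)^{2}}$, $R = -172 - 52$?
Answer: $-417983$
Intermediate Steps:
$R = -224$
$P{\left(D,o \right)} = -9 + \frac{D}{16}$ ($P{\left(D,o \right)} = -9 + \frac{D}{\left(-4\right)^{2}} = -9 + \frac{D}{16}$)
$t{\left(n \right)} = -18$ ($t{\left(n \right)} = 206 - 224 = -18$)
$t{\left(P{\left(19,-16 \right)} \right)} - 417965 = -18 - 417965 = -417983$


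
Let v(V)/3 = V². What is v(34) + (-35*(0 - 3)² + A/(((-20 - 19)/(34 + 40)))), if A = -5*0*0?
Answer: 3153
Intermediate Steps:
A = 0 (A = 0*0 = 0)
v(V) = 3*V²
v(34) + (-35*(0 - 3)² + A/(((-20 - 19)/(34 + 40)))) = 3*34² + (-35*(0 - 3)² + 0/(((-20 - 19)/(34 + 40)))) = 3*1156 + (-35*(-3)² + 0/((-39/74))) = 3468 + (-35*9 + 0/((-39*1/74))) = 3468 + (-315 + 0/(-39/74)) = 3468 + (-315 + 0*(-74/39)) = 3468 + (-315 + 0) = 3468 - 315 = 3153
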